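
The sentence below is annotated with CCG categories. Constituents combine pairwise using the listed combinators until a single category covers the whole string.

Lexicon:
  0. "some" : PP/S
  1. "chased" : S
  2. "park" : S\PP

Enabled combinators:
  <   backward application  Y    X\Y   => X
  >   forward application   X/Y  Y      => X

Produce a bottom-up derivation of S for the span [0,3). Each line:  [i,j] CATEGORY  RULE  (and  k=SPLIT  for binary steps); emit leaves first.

[0,3] S   <
  [0,2] PP   >
    [0,1] "some" : PP/S
    [1,2] "chased" : S
  [2,3] "park" : S\PP

[0,1] PP/S  lex  "some"
[1,2] S  lex  "chased"
[0,2] PP  >  k=1
[2,3] S\PP  lex  "park"
[0,3] S  <  k=2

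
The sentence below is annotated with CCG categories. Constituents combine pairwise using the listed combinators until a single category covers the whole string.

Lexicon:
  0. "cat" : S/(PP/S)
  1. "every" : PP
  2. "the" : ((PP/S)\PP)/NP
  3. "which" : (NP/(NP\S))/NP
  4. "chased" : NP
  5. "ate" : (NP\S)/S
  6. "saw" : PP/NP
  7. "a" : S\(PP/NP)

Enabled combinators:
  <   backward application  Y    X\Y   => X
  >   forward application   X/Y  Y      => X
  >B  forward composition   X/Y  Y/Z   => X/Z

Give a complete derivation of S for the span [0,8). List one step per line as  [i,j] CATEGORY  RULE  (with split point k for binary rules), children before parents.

[0,1] S/(PP/S)  lex  "cat"
[1,2] PP  lex  "every"
[2,3] ((PP/S)\PP)/NP  lex  "the"
[3,4] (NP/(NP\S))/NP  lex  "which"
[4,5] NP  lex  "chased"
[3,5] NP/(NP\S)  >  k=4
[5,6] (NP\S)/S  lex  "ate"
[6,7] PP/NP  lex  "saw"
[7,8] S\(PP/NP)  lex  "a"
[6,8] S  <  k=7
[5,8] NP\S  >  k=6
[3,8] NP  >  k=5
[2,8] (PP/S)\PP  >  k=3
[1,8] PP/S  <  k=2
[0,8] S  >  k=1

[0,8] S   >
  [0,1] "cat" : S/(PP/S)
  [1,8] PP/S   <
    [1,2] "every" : PP
    [2,8] (PP/S)\PP   >
      [2,3] "the" : ((PP/S)\PP)/NP
      [3,8] NP   >
        [3,5] NP/(NP\S)   >
          [3,4] "which" : (NP/(NP\S))/NP
          [4,5] "chased" : NP
        [5,8] NP\S   >
          [5,6] "ate" : (NP\S)/S
          [6,8] S   <
            [6,7] "saw" : PP/NP
            [7,8] "a" : S\(PP/NP)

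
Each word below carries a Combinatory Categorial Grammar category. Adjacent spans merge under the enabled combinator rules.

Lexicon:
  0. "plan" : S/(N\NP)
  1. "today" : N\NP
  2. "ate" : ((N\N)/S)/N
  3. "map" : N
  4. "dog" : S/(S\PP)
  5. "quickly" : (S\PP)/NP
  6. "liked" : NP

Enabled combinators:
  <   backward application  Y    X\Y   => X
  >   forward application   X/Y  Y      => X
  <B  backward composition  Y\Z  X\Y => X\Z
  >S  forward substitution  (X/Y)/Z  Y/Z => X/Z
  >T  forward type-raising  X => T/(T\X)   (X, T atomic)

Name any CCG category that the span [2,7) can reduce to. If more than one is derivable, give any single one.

[0,7] S   >
  [0,1] "plan" : S/(N\NP)
  [1,7] N\NP   <B
    [1,2] "today" : N\NP
    [2,7] N\N   >
      [2,4] (N\N)/S   >
        [2,3] "ate" : ((N\N)/S)/N
        [3,4] "map" : N
      [4,7] S   >
        [4,5] "dog" : S/(S\PP)
        [5,7] S\PP   >
          [5,6] "quickly" : (S\PP)/NP
          [6,7] "liked" : NP

N\N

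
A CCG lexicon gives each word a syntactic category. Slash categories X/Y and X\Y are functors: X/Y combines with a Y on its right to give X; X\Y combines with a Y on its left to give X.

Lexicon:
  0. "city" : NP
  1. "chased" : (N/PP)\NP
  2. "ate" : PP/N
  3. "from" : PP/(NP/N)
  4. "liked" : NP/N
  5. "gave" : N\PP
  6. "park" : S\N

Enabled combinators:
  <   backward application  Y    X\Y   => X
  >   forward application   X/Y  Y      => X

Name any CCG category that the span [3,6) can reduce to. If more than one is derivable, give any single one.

[0,7] S   <
  [0,6] N   >
    [0,2] N/PP   <
      [0,1] "city" : NP
      [1,2] "chased" : (N/PP)\NP
    [2,6] PP   >
      [2,3] "ate" : PP/N
      [3,6] N   <
        [3,5] PP   >
          [3,4] "from" : PP/(NP/N)
          [4,5] "liked" : NP/N
        [5,6] "gave" : N\PP
  [6,7] "park" : S\N

N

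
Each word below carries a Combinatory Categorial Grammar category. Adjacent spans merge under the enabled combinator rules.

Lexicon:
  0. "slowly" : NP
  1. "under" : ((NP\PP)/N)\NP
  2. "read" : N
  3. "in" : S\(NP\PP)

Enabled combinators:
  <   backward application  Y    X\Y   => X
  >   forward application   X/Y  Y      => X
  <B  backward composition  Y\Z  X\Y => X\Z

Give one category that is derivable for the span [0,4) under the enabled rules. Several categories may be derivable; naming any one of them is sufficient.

[0,4] S   <
  [0,3] NP\PP   >
    [0,2] (NP\PP)/N   <
      [0,1] "slowly" : NP
      [1,2] "under" : ((NP\PP)/N)\NP
    [2,3] "read" : N
  [3,4] "in" : S\(NP\PP)

S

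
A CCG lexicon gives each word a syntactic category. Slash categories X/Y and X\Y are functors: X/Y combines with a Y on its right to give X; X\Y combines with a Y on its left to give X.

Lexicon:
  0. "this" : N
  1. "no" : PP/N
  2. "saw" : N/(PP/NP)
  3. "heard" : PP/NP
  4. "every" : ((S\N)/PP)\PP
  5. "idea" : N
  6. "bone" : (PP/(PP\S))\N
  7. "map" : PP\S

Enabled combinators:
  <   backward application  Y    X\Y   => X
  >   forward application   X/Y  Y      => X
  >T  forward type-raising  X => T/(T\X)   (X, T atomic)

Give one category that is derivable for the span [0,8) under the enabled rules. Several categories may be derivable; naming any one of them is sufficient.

S

[0,8] S   >
  [0,1] S/(S\N)   >T
    [0,1] "this" : N
  [1,8] S\N   >
    [1,5] (S\N)/PP   <
      [1,4] PP   >
        [1,2] "no" : PP/N
        [2,4] N   >
          [2,3] "saw" : N/(PP/NP)
          [3,4] "heard" : PP/NP
      [4,5] "every" : ((S\N)/PP)\PP
    [5,8] PP   >
      [5,7] PP/(PP\S)   <
        [5,6] "idea" : N
        [6,7] "bone" : (PP/(PP\S))\N
      [7,8] "map" : PP\S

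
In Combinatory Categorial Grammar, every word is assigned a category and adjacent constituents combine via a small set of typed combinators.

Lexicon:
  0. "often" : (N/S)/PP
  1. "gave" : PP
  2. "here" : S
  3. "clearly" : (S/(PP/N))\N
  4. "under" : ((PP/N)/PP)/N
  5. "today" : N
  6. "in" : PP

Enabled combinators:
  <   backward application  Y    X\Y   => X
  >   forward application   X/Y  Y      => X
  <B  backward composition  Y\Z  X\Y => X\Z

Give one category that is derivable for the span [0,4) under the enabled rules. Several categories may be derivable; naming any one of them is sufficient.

S/(PP/N)

[0,7] S   >
  [0,4] S/(PP/N)   <
    [0,3] N   >
      [0,2] N/S   >
        [0,1] "often" : (N/S)/PP
        [1,2] "gave" : PP
      [2,3] "here" : S
    [3,4] "clearly" : (S/(PP/N))\N
  [4,7] PP/N   >
    [4,6] (PP/N)/PP   >
      [4,5] "under" : ((PP/N)/PP)/N
      [5,6] "today" : N
    [6,7] "in" : PP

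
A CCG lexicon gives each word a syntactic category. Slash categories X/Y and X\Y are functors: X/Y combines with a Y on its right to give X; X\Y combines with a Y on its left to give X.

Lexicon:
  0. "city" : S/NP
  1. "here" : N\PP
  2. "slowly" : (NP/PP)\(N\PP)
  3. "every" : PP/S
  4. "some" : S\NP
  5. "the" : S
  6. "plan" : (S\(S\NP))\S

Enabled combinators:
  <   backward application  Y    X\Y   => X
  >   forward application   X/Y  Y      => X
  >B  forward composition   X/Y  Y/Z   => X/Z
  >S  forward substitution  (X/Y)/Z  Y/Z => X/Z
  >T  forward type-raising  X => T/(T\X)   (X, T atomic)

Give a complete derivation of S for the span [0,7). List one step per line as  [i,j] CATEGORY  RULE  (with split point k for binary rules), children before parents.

[0,7] S   >
  [0,1] "city" : S/NP
  [1,7] NP   >
    [1,3] NP/PP   <
      [1,2] "here" : N\PP
      [2,3] "slowly" : (NP/PP)\(N\PP)
    [3,7] PP   >
      [3,4] "every" : PP/S
      [4,7] S   <
        [4,5] "some" : S\NP
        [5,7] S\(S\NP)   <
          [5,6] "the" : S
          [6,7] "plan" : (S\(S\NP))\S

[0,1] S/NP  lex  "city"
[1,2] N\PP  lex  "here"
[2,3] (NP/PP)\(N\PP)  lex  "slowly"
[1,3] NP/PP  <  k=2
[3,4] PP/S  lex  "every"
[4,5] S\NP  lex  "some"
[5,6] S  lex  "the"
[6,7] (S\(S\NP))\S  lex  "plan"
[5,7] S\(S\NP)  <  k=6
[4,7] S  <  k=5
[3,7] PP  >  k=4
[1,7] NP  >  k=3
[0,7] S  >  k=1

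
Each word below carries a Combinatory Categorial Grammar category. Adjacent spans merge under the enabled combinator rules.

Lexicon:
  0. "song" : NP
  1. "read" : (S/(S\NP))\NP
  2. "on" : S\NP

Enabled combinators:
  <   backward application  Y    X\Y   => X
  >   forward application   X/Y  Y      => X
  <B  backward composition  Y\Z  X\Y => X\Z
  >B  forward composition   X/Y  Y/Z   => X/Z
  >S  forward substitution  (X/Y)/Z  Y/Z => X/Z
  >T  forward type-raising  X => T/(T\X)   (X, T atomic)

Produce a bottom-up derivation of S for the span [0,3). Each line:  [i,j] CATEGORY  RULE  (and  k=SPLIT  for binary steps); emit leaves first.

[0,3] S   >
  [0,2] S/(S\NP)   <
    [0,1] "song" : NP
    [1,2] "read" : (S/(S\NP))\NP
  [2,3] "on" : S\NP

[0,1] NP  lex  "song"
[1,2] (S/(S\NP))\NP  lex  "read"
[0,2] S/(S\NP)  <  k=1
[2,3] S\NP  lex  "on"
[0,3] S  >  k=2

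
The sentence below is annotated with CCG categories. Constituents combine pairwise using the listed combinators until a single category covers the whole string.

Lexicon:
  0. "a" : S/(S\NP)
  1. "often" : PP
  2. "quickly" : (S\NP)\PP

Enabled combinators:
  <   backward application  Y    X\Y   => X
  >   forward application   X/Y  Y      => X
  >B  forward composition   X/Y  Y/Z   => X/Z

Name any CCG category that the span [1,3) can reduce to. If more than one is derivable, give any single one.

S\NP

[0,3] S   >
  [0,1] "a" : S/(S\NP)
  [1,3] S\NP   <
    [1,2] "often" : PP
    [2,3] "quickly" : (S\NP)\PP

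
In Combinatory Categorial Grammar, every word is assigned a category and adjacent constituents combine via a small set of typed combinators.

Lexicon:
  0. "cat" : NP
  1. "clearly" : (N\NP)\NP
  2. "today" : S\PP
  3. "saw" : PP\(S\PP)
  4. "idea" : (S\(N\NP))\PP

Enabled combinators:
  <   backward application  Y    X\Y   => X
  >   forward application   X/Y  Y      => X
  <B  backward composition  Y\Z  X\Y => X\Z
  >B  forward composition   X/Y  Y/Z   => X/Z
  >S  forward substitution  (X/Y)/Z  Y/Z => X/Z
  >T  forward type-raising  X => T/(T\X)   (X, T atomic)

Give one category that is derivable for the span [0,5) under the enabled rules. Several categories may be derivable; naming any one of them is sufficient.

[0,5] S   <
  [0,2] N\NP   <
    [0,1] "cat" : NP
    [1,2] "clearly" : (N\NP)\NP
  [2,5] S\(N\NP)   <
    [2,4] PP   <
      [2,3] "today" : S\PP
      [3,4] "saw" : PP\(S\PP)
    [4,5] "idea" : (S\(N\NP))\PP

S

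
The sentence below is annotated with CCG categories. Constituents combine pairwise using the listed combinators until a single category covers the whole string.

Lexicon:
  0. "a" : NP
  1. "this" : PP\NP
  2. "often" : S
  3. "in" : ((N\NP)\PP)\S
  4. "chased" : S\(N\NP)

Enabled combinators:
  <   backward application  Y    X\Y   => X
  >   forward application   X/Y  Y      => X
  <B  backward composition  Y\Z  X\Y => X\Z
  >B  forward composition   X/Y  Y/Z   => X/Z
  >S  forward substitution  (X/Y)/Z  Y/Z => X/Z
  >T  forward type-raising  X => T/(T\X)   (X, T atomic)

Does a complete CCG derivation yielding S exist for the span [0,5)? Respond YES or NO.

[0,5] S   <
  [0,2] PP   <
    [0,1] "a" : NP
    [1,2] "this" : PP\NP
  [2,5] S\PP   <B
    [2,4] (N\NP)\PP   <
      [2,3] "often" : S
      [3,4] "in" : ((N\NP)\PP)\S
    [4,5] "chased" : S\(N\NP)

YES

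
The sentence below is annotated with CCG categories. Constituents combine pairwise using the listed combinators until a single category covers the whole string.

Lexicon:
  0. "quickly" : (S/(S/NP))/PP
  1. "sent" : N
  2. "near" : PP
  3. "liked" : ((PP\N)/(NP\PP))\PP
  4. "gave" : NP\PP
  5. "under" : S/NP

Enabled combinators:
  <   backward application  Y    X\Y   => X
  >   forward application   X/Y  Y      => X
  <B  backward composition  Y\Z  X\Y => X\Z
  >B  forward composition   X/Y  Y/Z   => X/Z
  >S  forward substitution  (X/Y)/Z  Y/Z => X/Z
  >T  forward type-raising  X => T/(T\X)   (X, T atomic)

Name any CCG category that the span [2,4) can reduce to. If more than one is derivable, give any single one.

(PP\N)/(NP\PP)

[0,6] S   >
  [0,5] S/(S/NP)   >
    [0,1] "quickly" : (S/(S/NP))/PP
    [1,5] PP   <
      [1,2] "sent" : N
      [2,5] PP\N   >
        [2,4] (PP\N)/(NP\PP)   <
          [2,3] "near" : PP
          [3,4] "liked" : ((PP\N)/(NP\PP))\PP
        [4,5] "gave" : NP\PP
  [5,6] "under" : S/NP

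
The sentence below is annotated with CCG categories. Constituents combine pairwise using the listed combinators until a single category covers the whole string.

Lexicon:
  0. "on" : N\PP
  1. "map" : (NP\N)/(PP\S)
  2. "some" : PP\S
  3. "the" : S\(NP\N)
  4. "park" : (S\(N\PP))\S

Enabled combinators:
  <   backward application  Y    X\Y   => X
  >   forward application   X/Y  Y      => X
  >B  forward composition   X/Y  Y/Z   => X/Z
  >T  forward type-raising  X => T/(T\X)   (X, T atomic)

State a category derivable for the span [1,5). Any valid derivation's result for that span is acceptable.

[0,5] S   <
  [0,1] "on" : N\PP
  [1,5] S\(N\PP)   <
    [1,4] S   <
      [1,3] NP\N   >
        [1,2] "map" : (NP\N)/(PP\S)
        [2,3] "some" : PP\S
      [3,4] "the" : S\(NP\N)
    [4,5] "park" : (S\(N\PP))\S

S\(N\PP)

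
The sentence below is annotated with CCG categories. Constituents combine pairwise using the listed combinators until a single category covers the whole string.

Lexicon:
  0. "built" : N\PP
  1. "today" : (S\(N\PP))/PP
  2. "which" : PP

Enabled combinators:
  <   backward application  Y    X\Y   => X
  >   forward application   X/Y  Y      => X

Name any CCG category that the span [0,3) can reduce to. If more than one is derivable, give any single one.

S

[0,3] S   <
  [0,1] "built" : N\PP
  [1,3] S\(N\PP)   >
    [1,2] "today" : (S\(N\PP))/PP
    [2,3] "which" : PP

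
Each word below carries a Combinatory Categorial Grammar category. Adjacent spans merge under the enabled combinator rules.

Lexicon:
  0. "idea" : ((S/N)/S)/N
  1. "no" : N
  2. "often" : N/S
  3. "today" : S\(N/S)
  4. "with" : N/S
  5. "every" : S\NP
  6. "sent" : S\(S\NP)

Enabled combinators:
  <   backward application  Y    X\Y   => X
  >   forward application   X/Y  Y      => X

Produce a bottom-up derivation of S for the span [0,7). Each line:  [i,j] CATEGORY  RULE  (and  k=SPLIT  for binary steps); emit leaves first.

[0,7] S   >
  [0,4] S/N   >
    [0,2] (S/N)/S   >
      [0,1] "idea" : ((S/N)/S)/N
      [1,2] "no" : N
    [2,4] S   <
      [2,3] "often" : N/S
      [3,4] "today" : S\(N/S)
  [4,7] N   >
    [4,5] "with" : N/S
    [5,7] S   <
      [5,6] "every" : S\NP
      [6,7] "sent" : S\(S\NP)

[0,1] ((S/N)/S)/N  lex  "idea"
[1,2] N  lex  "no"
[0,2] (S/N)/S  >  k=1
[2,3] N/S  lex  "often"
[3,4] S\(N/S)  lex  "today"
[2,4] S  <  k=3
[0,4] S/N  >  k=2
[4,5] N/S  lex  "with"
[5,6] S\NP  lex  "every"
[6,7] S\(S\NP)  lex  "sent"
[5,7] S  <  k=6
[4,7] N  >  k=5
[0,7] S  >  k=4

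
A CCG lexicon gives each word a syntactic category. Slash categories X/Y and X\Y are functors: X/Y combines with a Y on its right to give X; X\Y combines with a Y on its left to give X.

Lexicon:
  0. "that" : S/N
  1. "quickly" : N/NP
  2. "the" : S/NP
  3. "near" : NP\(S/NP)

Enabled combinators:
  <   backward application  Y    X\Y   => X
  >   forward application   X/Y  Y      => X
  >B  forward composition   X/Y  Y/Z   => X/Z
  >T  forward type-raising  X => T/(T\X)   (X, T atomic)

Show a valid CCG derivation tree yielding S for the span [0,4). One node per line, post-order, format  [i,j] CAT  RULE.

[0,4] S   >
  [0,1] "that" : S/N
  [1,4] N   >
    [1,2] "quickly" : N/NP
    [2,4] NP   <
      [2,3] "the" : S/NP
      [3,4] "near" : NP\(S/NP)

[0,1] S/N  lex  "that"
[1,2] N/NP  lex  "quickly"
[2,3] S/NP  lex  "the"
[3,4] NP\(S/NP)  lex  "near"
[2,4] NP  <  k=3
[1,4] N  >  k=2
[0,4] S  >  k=1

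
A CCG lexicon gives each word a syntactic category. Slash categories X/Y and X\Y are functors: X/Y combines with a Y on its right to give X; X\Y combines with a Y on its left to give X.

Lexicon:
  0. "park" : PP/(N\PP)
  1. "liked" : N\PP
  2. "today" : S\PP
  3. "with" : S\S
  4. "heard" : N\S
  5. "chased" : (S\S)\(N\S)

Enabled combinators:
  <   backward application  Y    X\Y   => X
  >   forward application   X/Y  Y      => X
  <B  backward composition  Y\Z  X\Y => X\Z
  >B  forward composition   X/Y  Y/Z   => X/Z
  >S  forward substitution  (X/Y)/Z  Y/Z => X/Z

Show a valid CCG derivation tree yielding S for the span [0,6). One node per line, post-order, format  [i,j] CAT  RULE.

[0,1] PP/(N\PP)  lex  "park"
[1,2] N\PP  lex  "liked"
[0,2] PP  >  k=1
[2,3] S\PP  lex  "today"
[3,4] S\S  lex  "with"
[2,4] S\PP  <B  k=3
[4,5] N\S  lex  "heard"
[5,6] (S\S)\(N\S)  lex  "chased"
[4,6] S\S  <  k=5
[2,6] S\PP  <B  k=4
[0,6] S  <  k=2

[0,6] S   <
  [0,2] PP   >
    [0,1] "park" : PP/(N\PP)
    [1,2] "liked" : N\PP
  [2,6] S\PP   <B
    [2,4] S\PP   <B
      [2,3] "today" : S\PP
      [3,4] "with" : S\S
    [4,6] S\S   <
      [4,5] "heard" : N\S
      [5,6] "chased" : (S\S)\(N\S)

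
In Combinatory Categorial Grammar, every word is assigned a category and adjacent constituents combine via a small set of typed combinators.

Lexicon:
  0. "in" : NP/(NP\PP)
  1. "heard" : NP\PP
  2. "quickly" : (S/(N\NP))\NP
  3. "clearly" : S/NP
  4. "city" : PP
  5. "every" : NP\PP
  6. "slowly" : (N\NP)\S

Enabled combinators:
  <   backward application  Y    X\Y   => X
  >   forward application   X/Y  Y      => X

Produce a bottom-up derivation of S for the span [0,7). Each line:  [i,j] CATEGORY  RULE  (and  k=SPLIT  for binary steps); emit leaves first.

[0,7] S   >
  [0,3] S/(N\NP)   <
    [0,2] NP   >
      [0,1] "in" : NP/(NP\PP)
      [1,2] "heard" : NP\PP
    [2,3] "quickly" : (S/(N\NP))\NP
  [3,7] N\NP   <
    [3,6] S   >
      [3,4] "clearly" : S/NP
      [4,6] NP   <
        [4,5] "city" : PP
        [5,6] "every" : NP\PP
    [6,7] "slowly" : (N\NP)\S

[0,1] NP/(NP\PP)  lex  "in"
[1,2] NP\PP  lex  "heard"
[0,2] NP  >  k=1
[2,3] (S/(N\NP))\NP  lex  "quickly"
[0,3] S/(N\NP)  <  k=2
[3,4] S/NP  lex  "clearly"
[4,5] PP  lex  "city"
[5,6] NP\PP  lex  "every"
[4,6] NP  <  k=5
[3,6] S  >  k=4
[6,7] (N\NP)\S  lex  "slowly"
[3,7] N\NP  <  k=6
[0,7] S  >  k=3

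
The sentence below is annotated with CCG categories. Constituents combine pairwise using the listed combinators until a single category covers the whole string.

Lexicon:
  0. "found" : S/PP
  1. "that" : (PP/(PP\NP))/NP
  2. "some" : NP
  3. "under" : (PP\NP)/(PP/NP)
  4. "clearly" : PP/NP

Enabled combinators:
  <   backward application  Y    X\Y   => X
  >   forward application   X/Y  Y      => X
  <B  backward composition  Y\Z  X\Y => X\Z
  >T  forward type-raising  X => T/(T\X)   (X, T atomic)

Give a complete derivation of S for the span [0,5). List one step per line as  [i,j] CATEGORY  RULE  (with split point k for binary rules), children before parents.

[0,1] S/PP  lex  "found"
[1,2] (PP/(PP\NP))/NP  lex  "that"
[2,3] NP  lex  "some"
[1,3] PP/(PP\NP)  >  k=2
[3,4] (PP\NP)/(PP/NP)  lex  "under"
[4,5] PP/NP  lex  "clearly"
[3,5] PP\NP  >  k=4
[1,5] PP  >  k=3
[0,5] S  >  k=1

[0,5] S   >
  [0,1] "found" : S/PP
  [1,5] PP   >
    [1,3] PP/(PP\NP)   >
      [1,2] "that" : (PP/(PP\NP))/NP
      [2,3] "some" : NP
    [3,5] PP\NP   >
      [3,4] "under" : (PP\NP)/(PP/NP)
      [4,5] "clearly" : PP/NP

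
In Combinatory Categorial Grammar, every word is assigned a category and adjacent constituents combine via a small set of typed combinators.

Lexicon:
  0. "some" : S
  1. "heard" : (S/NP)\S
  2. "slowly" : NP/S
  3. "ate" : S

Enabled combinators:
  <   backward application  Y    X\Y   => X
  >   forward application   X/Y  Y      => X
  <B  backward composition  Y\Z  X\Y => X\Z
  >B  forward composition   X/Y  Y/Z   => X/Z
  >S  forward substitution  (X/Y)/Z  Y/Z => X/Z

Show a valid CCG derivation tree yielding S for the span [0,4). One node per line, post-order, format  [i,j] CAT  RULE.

[0,1] S  lex  "some"
[1,2] (S/NP)\S  lex  "heard"
[0,2] S/NP  <  k=1
[2,3] NP/S  lex  "slowly"
[3,4] S  lex  "ate"
[2,4] NP  >  k=3
[0,4] S  >  k=2

[0,4] S   >
  [0,2] S/NP   <
    [0,1] "some" : S
    [1,2] "heard" : (S/NP)\S
  [2,4] NP   >
    [2,3] "slowly" : NP/S
    [3,4] "ate" : S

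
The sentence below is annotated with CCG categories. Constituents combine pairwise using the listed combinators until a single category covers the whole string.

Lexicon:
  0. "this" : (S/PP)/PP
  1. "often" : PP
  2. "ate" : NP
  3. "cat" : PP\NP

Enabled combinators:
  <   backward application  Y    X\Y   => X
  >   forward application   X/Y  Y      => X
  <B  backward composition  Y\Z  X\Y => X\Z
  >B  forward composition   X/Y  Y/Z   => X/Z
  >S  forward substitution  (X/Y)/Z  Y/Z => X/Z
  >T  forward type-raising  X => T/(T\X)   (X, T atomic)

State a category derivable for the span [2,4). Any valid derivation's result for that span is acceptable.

[0,4] S   >
  [0,2] S/PP   >
    [0,1] "this" : (S/PP)/PP
    [1,2] "often" : PP
  [2,4] PP   <
    [2,3] "ate" : NP
    [3,4] "cat" : PP\NP

PP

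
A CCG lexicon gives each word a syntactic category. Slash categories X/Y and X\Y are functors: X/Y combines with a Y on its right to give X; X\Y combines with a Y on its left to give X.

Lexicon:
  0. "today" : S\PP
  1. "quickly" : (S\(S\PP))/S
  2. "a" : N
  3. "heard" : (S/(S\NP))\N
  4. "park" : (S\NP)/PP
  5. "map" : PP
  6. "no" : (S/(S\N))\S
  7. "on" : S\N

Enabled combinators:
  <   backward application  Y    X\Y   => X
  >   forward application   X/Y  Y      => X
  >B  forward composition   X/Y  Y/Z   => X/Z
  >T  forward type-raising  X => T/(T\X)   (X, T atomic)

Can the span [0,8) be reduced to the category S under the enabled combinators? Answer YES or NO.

YES

[0,8] S   >
  [0,7] S/(S\N)   <
    [0,6] S   <
      [0,1] "today" : S\PP
      [1,6] S\(S\PP)   >
        [1,2] "quickly" : (S\(S\PP))/S
        [2,6] S   >
          [2,4] S/(S\NP)   <
            [2,3] "a" : N
            [3,4] "heard" : (S/(S\NP))\N
          [4,6] S\NP   >
            [4,5] "park" : (S\NP)/PP
            [5,6] "map" : PP
    [6,7] "no" : (S/(S\N))\S
  [7,8] "on" : S\N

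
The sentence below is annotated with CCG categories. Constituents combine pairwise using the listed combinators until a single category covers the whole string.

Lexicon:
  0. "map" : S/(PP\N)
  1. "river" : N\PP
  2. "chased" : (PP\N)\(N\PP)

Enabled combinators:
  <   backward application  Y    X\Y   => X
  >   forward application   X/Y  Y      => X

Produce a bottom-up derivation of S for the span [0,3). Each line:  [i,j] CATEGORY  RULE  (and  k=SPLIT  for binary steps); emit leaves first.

[0,1] S/(PP\N)  lex  "map"
[1,2] N\PP  lex  "river"
[2,3] (PP\N)\(N\PP)  lex  "chased"
[1,3] PP\N  <  k=2
[0,3] S  >  k=1

[0,3] S   >
  [0,1] "map" : S/(PP\N)
  [1,3] PP\N   <
    [1,2] "river" : N\PP
    [2,3] "chased" : (PP\N)\(N\PP)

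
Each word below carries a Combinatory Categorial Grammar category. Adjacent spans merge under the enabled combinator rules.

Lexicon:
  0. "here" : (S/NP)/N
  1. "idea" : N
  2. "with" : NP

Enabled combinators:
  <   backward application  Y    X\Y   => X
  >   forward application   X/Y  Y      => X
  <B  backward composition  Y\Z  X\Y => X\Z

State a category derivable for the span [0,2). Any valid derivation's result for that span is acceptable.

S/NP

[0,3] S   >
  [0,2] S/NP   >
    [0,1] "here" : (S/NP)/N
    [1,2] "idea" : N
  [2,3] "with" : NP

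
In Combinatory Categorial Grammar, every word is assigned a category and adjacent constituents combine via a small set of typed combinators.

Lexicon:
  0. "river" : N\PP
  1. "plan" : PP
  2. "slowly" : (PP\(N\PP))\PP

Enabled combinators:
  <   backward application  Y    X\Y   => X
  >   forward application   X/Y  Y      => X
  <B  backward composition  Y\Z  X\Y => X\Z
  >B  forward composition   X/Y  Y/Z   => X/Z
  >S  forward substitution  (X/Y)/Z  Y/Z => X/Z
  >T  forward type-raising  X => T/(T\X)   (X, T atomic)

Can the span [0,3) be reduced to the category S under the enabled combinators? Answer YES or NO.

NO

N\PP PP (PP\(N\PP))\PP
CKY chart[0,3] = {N/(N\PP), NP/(NP\PP), PP, PP/(PP\PP), S/(S\PP)}; S ∉ chart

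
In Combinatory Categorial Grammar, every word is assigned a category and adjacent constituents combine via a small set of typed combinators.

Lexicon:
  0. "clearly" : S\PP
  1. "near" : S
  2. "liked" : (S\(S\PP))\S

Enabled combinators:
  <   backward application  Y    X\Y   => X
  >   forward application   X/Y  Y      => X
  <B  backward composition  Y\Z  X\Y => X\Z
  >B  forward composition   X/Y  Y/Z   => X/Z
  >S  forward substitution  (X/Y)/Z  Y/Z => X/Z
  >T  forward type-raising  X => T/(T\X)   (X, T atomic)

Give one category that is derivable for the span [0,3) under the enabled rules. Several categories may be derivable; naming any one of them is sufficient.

[0,3] S   <
  [0,1] "clearly" : S\PP
  [1,3] S\(S\PP)   <
    [1,2] "near" : S
    [2,3] "liked" : (S\(S\PP))\S

S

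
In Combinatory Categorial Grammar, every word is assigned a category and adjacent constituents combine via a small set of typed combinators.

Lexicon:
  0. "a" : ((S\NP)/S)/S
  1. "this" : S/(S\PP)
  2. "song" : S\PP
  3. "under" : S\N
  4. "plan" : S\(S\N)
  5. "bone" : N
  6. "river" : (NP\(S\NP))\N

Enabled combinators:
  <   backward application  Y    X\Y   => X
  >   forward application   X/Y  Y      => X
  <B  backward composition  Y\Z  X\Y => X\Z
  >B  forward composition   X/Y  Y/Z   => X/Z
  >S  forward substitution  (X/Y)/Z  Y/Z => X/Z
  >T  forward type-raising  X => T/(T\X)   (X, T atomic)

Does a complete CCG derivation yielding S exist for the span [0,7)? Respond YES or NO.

((S\NP)/S)/S S/(S\PP) S\PP S\N S\(S\N) N (NP\(S\NP))\N
CKY chart[0,7] = {N/(N\NP), NP, NP/(NP\NP), PP/(PP\NP), S/(S\NP)}; S ∉ chart

NO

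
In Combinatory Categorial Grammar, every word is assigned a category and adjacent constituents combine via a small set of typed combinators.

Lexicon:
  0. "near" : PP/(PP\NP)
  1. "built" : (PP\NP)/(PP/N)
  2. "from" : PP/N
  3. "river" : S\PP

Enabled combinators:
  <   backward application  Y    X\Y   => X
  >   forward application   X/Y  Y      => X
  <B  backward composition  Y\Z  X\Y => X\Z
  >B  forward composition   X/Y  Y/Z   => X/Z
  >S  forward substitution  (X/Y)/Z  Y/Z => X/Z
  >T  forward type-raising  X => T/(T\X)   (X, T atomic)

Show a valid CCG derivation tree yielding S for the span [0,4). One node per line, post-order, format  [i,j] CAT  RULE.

[0,4] S   <
  [0,3] PP   >
    [0,1] "near" : PP/(PP\NP)
    [1,3] PP\NP   >
      [1,2] "built" : (PP\NP)/(PP/N)
      [2,3] "from" : PP/N
  [3,4] "river" : S\PP

[0,1] PP/(PP\NP)  lex  "near"
[1,2] (PP\NP)/(PP/N)  lex  "built"
[2,3] PP/N  lex  "from"
[1,3] PP\NP  >  k=2
[0,3] PP  >  k=1
[3,4] S\PP  lex  "river"
[0,4] S  <  k=3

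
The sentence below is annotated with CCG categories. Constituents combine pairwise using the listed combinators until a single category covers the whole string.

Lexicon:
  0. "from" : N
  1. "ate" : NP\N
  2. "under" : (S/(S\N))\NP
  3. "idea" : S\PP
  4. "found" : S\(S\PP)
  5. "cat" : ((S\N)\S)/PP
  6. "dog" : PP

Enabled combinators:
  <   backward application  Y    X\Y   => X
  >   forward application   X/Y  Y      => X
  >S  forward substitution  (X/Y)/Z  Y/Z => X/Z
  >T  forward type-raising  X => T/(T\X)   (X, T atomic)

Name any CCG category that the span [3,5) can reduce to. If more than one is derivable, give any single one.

[0,7] S   >
  [0,3] S/(S\N)   <
    [0,2] NP   >
      [0,1] NP/(NP\N)   >T
        [0,1] "from" : N
      [1,2] "ate" : NP\N
    [2,3] "under" : (S/(S\N))\NP
  [3,7] S\N   <
    [3,5] S   <
      [3,4] "idea" : S\PP
      [4,5] "found" : S\(S\PP)
    [5,7] (S\N)\S   >
      [5,6] "cat" : ((S\N)\S)/PP
      [6,7] "dog" : PP

S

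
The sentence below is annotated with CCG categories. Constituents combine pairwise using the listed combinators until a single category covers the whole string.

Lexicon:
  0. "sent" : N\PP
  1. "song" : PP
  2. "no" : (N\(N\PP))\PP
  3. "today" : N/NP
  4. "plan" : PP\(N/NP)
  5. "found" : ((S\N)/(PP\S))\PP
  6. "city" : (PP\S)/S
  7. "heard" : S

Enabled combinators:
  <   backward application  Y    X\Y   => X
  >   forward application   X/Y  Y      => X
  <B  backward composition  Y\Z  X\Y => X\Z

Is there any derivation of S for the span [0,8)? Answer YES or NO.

[0,8] S   <
  [0,3] N   <
    [0,1] "sent" : N\PP
    [1,3] N\(N\PP)   <
      [1,2] "song" : PP
      [2,3] "no" : (N\(N\PP))\PP
  [3,8] S\N   >
    [3,6] (S\N)/(PP\S)   <
      [3,5] PP   <
        [3,4] "today" : N/NP
        [4,5] "plan" : PP\(N/NP)
      [5,6] "found" : ((S\N)/(PP\S))\PP
    [6,8] PP\S   >
      [6,7] "city" : (PP\S)/S
      [7,8] "heard" : S

YES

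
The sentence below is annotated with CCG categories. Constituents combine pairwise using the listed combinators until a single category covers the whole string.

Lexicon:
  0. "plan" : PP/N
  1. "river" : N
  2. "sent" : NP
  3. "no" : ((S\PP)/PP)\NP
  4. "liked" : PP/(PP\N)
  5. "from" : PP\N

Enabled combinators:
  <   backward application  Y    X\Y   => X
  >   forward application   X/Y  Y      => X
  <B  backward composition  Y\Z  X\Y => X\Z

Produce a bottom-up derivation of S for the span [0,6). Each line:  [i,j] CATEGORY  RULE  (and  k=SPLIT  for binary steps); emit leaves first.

[0,1] PP/N  lex  "plan"
[1,2] N  lex  "river"
[0,2] PP  >  k=1
[2,3] NP  lex  "sent"
[3,4] ((S\PP)/PP)\NP  lex  "no"
[2,4] (S\PP)/PP  <  k=3
[4,5] PP/(PP\N)  lex  "liked"
[5,6] PP\N  lex  "from"
[4,6] PP  >  k=5
[2,6] S\PP  >  k=4
[0,6] S  <  k=2

[0,6] S   <
  [0,2] PP   >
    [0,1] "plan" : PP/N
    [1,2] "river" : N
  [2,6] S\PP   >
    [2,4] (S\PP)/PP   <
      [2,3] "sent" : NP
      [3,4] "no" : ((S\PP)/PP)\NP
    [4,6] PP   >
      [4,5] "liked" : PP/(PP\N)
      [5,6] "from" : PP\N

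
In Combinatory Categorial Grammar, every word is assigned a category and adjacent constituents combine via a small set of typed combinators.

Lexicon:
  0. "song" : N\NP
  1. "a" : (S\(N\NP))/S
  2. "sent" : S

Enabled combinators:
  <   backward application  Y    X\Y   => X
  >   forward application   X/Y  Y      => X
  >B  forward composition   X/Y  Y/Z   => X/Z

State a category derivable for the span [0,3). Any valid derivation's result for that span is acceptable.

S

[0,3] S   <
  [0,1] "song" : N\NP
  [1,3] S\(N\NP)   >
    [1,2] "a" : (S\(N\NP))/S
    [2,3] "sent" : S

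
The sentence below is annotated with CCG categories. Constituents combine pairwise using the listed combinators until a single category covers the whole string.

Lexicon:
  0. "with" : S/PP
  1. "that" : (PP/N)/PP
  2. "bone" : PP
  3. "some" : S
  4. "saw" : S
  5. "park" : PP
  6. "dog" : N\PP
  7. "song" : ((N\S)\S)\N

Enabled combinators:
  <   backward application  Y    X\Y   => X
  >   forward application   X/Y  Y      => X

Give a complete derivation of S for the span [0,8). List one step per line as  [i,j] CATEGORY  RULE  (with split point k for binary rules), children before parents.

[0,1] S/PP  lex  "with"
[1,2] (PP/N)/PP  lex  "that"
[2,3] PP  lex  "bone"
[1,3] PP/N  >  k=2
[3,4] S  lex  "some"
[4,5] S  lex  "saw"
[5,6] PP  lex  "park"
[6,7] N\PP  lex  "dog"
[5,7] N  <  k=6
[7,8] ((N\S)\S)\N  lex  "song"
[5,8] (N\S)\S  <  k=7
[4,8] N\S  <  k=5
[3,8] N  <  k=4
[1,8] PP  >  k=3
[0,8] S  >  k=1

[0,8] S   >
  [0,1] "with" : S/PP
  [1,8] PP   >
    [1,3] PP/N   >
      [1,2] "that" : (PP/N)/PP
      [2,3] "bone" : PP
    [3,8] N   <
      [3,4] "some" : S
      [4,8] N\S   <
        [4,5] "saw" : S
        [5,8] (N\S)\S   <
          [5,7] N   <
            [5,6] "park" : PP
            [6,7] "dog" : N\PP
          [7,8] "song" : ((N\S)\S)\N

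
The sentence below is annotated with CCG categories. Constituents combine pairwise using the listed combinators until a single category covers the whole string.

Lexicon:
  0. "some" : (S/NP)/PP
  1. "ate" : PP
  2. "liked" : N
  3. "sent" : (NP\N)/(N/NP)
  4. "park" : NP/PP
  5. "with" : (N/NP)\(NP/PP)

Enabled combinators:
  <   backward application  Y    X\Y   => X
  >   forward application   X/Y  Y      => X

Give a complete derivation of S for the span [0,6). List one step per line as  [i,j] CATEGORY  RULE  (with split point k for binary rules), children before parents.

[0,1] (S/NP)/PP  lex  "some"
[1,2] PP  lex  "ate"
[0,2] S/NP  >  k=1
[2,3] N  lex  "liked"
[3,4] (NP\N)/(N/NP)  lex  "sent"
[4,5] NP/PP  lex  "park"
[5,6] (N/NP)\(NP/PP)  lex  "with"
[4,6] N/NP  <  k=5
[3,6] NP\N  >  k=4
[2,6] NP  <  k=3
[0,6] S  >  k=2

[0,6] S   >
  [0,2] S/NP   >
    [0,1] "some" : (S/NP)/PP
    [1,2] "ate" : PP
  [2,6] NP   <
    [2,3] "liked" : N
    [3,6] NP\N   >
      [3,4] "sent" : (NP\N)/(N/NP)
      [4,6] N/NP   <
        [4,5] "park" : NP/PP
        [5,6] "with" : (N/NP)\(NP/PP)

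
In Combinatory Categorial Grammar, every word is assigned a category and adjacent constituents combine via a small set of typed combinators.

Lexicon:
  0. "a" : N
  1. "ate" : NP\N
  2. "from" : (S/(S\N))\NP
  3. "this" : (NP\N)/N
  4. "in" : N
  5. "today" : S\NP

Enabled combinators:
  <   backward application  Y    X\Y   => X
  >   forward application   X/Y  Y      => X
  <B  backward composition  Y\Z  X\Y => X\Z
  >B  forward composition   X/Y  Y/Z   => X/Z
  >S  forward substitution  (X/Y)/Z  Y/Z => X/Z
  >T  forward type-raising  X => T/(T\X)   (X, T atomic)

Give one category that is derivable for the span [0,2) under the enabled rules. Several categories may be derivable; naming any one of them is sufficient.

NP

[0,6] S   >
  [0,3] S/(S\N)   <
    [0,2] NP   >
      [0,1] NP/(NP\N)   >T
        [0,1] "a" : N
      [1,2] "ate" : NP\N
    [2,3] "from" : (S/(S\N))\NP
  [3,6] S\N   <B
    [3,5] NP\N   >
      [3,4] "this" : (NP\N)/N
      [4,5] "in" : N
    [5,6] "today" : S\NP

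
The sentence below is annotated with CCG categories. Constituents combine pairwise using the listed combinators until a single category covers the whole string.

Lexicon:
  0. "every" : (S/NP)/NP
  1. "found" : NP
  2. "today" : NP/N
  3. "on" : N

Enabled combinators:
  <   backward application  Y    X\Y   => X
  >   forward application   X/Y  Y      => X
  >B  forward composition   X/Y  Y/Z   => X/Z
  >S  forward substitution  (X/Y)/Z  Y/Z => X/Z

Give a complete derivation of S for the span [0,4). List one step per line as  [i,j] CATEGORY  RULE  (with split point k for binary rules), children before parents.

[0,4] S   >
  [0,2] S/NP   >
    [0,1] "every" : (S/NP)/NP
    [1,2] "found" : NP
  [2,4] NP   >
    [2,3] "today" : NP/N
    [3,4] "on" : N

[0,1] (S/NP)/NP  lex  "every"
[1,2] NP  lex  "found"
[0,2] S/NP  >  k=1
[2,3] NP/N  lex  "today"
[3,4] N  lex  "on"
[2,4] NP  >  k=3
[0,4] S  >  k=2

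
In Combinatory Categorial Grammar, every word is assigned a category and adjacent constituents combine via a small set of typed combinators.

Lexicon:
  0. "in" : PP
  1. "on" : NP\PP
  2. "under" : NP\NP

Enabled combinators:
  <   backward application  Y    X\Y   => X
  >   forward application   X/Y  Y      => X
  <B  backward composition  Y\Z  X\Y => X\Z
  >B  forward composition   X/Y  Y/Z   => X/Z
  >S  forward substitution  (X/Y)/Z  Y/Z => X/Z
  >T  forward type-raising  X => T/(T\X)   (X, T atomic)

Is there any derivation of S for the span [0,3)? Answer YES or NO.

NO

PP NP\PP NP\NP
CKY chart[0,3] = {N/(N\NP), NP, NP/(NP\NP), PP/(PP\NP), S/(S\NP)}; S ∉ chart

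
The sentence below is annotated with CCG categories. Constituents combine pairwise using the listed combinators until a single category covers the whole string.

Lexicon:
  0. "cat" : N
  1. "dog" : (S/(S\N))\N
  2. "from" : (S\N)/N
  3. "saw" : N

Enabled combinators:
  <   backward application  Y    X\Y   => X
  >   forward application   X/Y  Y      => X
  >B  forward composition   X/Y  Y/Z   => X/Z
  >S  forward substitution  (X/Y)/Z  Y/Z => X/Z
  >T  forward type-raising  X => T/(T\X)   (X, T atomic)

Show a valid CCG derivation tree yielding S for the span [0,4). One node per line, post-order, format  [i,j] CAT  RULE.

[0,4] S   >
  [0,2] S/(S\N)   <
    [0,1] "cat" : N
    [1,2] "dog" : (S/(S\N))\N
  [2,4] S\N   >
    [2,3] "from" : (S\N)/N
    [3,4] "saw" : N

[0,1] N  lex  "cat"
[1,2] (S/(S\N))\N  lex  "dog"
[0,2] S/(S\N)  <  k=1
[2,3] (S\N)/N  lex  "from"
[3,4] N  lex  "saw"
[2,4] S\N  >  k=3
[0,4] S  >  k=2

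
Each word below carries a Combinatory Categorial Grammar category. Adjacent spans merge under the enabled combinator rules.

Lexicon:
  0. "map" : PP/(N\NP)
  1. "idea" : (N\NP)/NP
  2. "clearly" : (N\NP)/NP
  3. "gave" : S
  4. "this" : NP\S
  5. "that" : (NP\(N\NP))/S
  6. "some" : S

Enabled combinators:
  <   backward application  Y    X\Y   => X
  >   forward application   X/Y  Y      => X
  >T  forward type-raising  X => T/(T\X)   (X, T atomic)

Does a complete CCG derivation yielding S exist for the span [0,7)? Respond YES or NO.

NO

PP/(N\NP) (N\NP)/NP (N\NP)/NP S NP\S (NP\(N\NP))/S S
CKY chart[0,7] = {N/(N\PP), NP/(NP\PP), PP, PP/(PP\PP), S/(S\PP)}; S ∉ chart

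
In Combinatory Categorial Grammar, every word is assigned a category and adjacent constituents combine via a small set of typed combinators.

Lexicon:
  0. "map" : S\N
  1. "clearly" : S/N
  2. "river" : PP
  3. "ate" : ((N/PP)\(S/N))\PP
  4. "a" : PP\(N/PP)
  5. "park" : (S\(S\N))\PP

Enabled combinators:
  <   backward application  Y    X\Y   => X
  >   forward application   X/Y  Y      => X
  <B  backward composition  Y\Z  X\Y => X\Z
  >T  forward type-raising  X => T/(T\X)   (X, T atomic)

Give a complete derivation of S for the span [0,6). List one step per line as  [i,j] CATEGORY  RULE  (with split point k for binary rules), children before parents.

[0,1] S\N  lex  "map"
[1,2] S/N  lex  "clearly"
[2,3] PP  lex  "river"
[3,4] ((N/PP)\(S/N))\PP  lex  "ate"
[2,4] (N/PP)\(S/N)  <  k=3
[1,4] N/PP  <  k=2
[4,5] PP\(N/PP)  lex  "a"
[1,5] PP  <  k=4
[5,6] (S\(S\N))\PP  lex  "park"
[1,6] S\(S\N)  <  k=5
[0,6] S  <  k=1

[0,6] S   <
  [0,1] "map" : S\N
  [1,6] S\(S\N)   <
    [1,5] PP   <
      [1,4] N/PP   <
        [1,2] "clearly" : S/N
        [2,4] (N/PP)\(S/N)   <
          [2,3] "river" : PP
          [3,4] "ate" : ((N/PP)\(S/N))\PP
      [4,5] "a" : PP\(N/PP)
    [5,6] "park" : (S\(S\N))\PP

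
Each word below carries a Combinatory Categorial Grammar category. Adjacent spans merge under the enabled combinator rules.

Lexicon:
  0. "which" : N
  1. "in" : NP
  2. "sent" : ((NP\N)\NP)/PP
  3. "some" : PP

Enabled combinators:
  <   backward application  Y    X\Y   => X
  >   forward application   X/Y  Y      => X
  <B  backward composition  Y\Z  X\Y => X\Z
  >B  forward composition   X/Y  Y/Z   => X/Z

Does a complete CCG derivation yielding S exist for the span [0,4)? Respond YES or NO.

N NP ((NP\N)\NP)/PP PP
CKY chart[0,4] = {NP}; S ∉ chart

NO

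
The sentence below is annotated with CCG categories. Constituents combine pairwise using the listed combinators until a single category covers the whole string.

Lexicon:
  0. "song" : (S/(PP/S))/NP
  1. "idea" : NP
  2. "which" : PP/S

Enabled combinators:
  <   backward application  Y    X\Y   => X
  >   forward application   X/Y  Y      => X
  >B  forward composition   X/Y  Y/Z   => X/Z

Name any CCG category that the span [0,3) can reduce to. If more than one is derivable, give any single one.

S

[0,3] S   >
  [0,2] S/(PP/S)   >
    [0,1] "song" : (S/(PP/S))/NP
    [1,2] "idea" : NP
  [2,3] "which" : PP/S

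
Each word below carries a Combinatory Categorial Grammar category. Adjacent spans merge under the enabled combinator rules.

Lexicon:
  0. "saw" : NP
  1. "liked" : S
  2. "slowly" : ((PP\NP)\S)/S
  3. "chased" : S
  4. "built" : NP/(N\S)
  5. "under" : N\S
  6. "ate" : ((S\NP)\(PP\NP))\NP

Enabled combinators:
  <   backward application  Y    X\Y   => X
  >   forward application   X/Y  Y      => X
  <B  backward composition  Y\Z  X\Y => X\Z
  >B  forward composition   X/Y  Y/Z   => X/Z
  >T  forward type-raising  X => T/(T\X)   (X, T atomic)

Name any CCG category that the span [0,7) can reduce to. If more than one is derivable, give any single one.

S

[0,7] S   >
  [0,1] S/(S\NP)   >T
    [0,1] "saw" : NP
  [1,7] S\NP   <
    [1,4] PP\NP   <
      [1,2] "liked" : S
      [2,4] (PP\NP)\S   >
        [2,3] "slowly" : ((PP\NP)\S)/S
        [3,4] "chased" : S
    [4,7] (S\NP)\(PP\NP)   <
      [4,6] NP   >
        [4,5] "built" : NP/(N\S)
        [5,6] "under" : N\S
      [6,7] "ate" : ((S\NP)\(PP\NP))\NP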